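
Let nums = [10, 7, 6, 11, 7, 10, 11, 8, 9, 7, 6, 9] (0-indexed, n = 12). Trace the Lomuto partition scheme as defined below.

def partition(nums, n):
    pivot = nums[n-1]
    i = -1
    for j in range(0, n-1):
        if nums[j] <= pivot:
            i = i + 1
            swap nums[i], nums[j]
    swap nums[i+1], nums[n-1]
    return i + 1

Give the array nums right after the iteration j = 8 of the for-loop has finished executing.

pivot = nums[11] = 9; i = -1
j=0: nums[0]=10 > 9 → no swap
j=1: nums[1]=7 ≤ 9 → i=0, swap nums[0],nums[1] → [7, 10, 6, 11, 7, 10, 11, 8, 9, 7, 6, 9]
j=2: nums[2]=6 ≤ 9 → i=1, swap nums[1],nums[2] → [7, 6, 10, 11, 7, 10, 11, 8, 9, 7, 6, 9]
j=3: nums[3]=11 > 9 → no swap
j=4: nums[4]=7 ≤ 9 → i=2, swap nums[2],nums[4] → [7, 6, 7, 11, 10, 10, 11, 8, 9, 7, 6, 9]
j=5: nums[5]=10 > 9 → no swap
j=6: nums[6]=11 > 9 → no swap
j=7: nums[7]=8 ≤ 9 → i=3, swap nums[3],nums[7] → [7, 6, 7, 8, 10, 10, 11, 11, 9, 7, 6, 9]
j=8: nums[8]=9 ≤ 9 → i=4, swap nums[4],nums[8] → [7, 6, 7, 8, 9, 10, 11, 11, 10, 7, 6, 9]
(after j=8) nums = [7, 6, 7, 8, 9, 10, 11, 11, 10, 7, 6, 9]

[7, 6, 7, 8, 9, 10, 11, 11, 10, 7, 6, 9]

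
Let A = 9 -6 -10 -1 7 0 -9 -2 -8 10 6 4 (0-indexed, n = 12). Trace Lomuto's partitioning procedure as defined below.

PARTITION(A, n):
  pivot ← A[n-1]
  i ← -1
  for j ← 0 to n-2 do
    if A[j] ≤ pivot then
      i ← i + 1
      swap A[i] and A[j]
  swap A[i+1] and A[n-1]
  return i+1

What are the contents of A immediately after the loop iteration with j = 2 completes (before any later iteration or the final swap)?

-6 -10 9 -1 7 0 -9 -2 -8 10 6 4

pivot=4, i=-1
j=0: 9>4, skip
j=1: -6≤4, i=0, swap(0,1) ⇒ -6 9 -10 -1 7 0 -9 -2 -8 10 6 4
j=2: -10≤4, i=1, swap(1,2) ⇒ -6 -10 9 -1 7 0 -9 -2 -8 10 6 4
(after j=2) A = -6 -10 9 -1 7 0 -9 -2 -8 10 6 4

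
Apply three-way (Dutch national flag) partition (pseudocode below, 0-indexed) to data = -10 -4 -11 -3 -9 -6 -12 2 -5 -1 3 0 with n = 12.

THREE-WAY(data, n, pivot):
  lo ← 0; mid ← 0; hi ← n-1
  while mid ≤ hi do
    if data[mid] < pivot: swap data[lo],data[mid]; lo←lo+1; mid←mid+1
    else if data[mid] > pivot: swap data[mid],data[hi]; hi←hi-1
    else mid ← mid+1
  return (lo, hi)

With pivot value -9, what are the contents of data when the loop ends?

lo=0 mid=0 hi=11
-10<-9: swap(0,0), lo=1 mid=1 ⇒ -10 -4 -11 -3 -9 -6 -12 2 -5 -1 3 0
-4>-9: swap(1,11), hi=10 ⇒ -10 0 -11 -3 -9 -6 -12 2 -5 -1 3 -4
0>-9: swap(1,10), hi=9 ⇒ -10 3 -11 -3 -9 -6 -12 2 -5 -1 0 -4
3>-9: swap(1,9), hi=8 ⇒ -10 -1 -11 -3 -9 -6 -12 2 -5 3 0 -4
-1>-9: swap(1,8), hi=7 ⇒ -10 -5 -11 -3 -9 -6 -12 2 -1 3 0 -4
-5>-9: swap(1,7), hi=6 ⇒ -10 2 -11 -3 -9 -6 -12 -5 -1 3 0 -4
2>-9: swap(1,6), hi=5 ⇒ -10 -12 -11 -3 -9 -6 2 -5 -1 3 0 -4
-12<-9: swap(1,1), lo=2 mid=2 ⇒ -10 -12 -11 -3 -9 -6 2 -5 -1 3 0 -4
-11<-9: swap(2,2), lo=3 mid=3 ⇒ -10 -12 -11 -3 -9 -6 2 -5 -1 3 0 -4
-3>-9: swap(3,5), hi=4 ⇒ -10 -12 -11 -6 -9 -3 2 -5 -1 3 0 -4
-6>-9: swap(3,4), hi=3 ⇒ -10 -12 -11 -9 -6 -3 2 -5 -1 3 0 -4
-9=-9: mid=4
done. lo=3 hi=3; data=-10 -12 -11 -9 -6 -3 2 -5 -1 3 0 -4

-10 -12 -11 -9 -6 -3 2 -5 -1 3 0 -4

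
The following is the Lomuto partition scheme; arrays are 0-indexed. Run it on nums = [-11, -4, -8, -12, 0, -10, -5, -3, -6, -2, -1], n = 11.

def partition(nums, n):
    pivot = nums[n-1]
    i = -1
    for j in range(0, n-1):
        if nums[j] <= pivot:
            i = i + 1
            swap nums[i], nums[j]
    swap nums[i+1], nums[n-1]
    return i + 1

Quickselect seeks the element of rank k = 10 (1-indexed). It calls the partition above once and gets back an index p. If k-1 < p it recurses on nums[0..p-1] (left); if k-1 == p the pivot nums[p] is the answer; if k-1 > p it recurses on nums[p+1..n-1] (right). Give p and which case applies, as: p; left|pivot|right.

9; pivot

pivot=-1, i=-1
j=0: -11≤-1, i=0, swap(0,0) ⇒ [-11, -4, -8, -12, 0, -10, -5, -3, -6, -2, -1]
j=1: -4≤-1, i=1, swap(1,1) ⇒ [-11, -4, -8, -12, 0, -10, -5, -3, -6, -2, -1]
j=2: -8≤-1, i=2, swap(2,2) ⇒ [-11, -4, -8, -12, 0, -10, -5, -3, -6, -2, -1]
j=3: -12≤-1, i=3, swap(3,3) ⇒ [-11, -4, -8, -12, 0, -10, -5, -3, -6, -2, -1]
j=4: 0>-1, skip
j=5: -10≤-1, i=4, swap(4,5) ⇒ [-11, -4, -8, -12, -10, 0, -5, -3, -6, -2, -1]
j=6: -5≤-1, i=5, swap(5,6) ⇒ [-11, -4, -8, -12, -10, -5, 0, -3, -6, -2, -1]
j=7: -3≤-1, i=6, swap(6,7) ⇒ [-11, -4, -8, -12, -10, -5, -3, 0, -6, -2, -1]
j=8: -6≤-1, i=7, swap(7,8) ⇒ [-11, -4, -8, -12, -10, -5, -3, -6, 0, -2, -1]
j=9: -2≤-1, i=8, swap(8,9) ⇒ [-11, -4, -8, -12, -10, -5, -3, -6, -2, 0, -1]
swap(9,10) ⇒ [-11, -4, -8, -12, -10, -5, -3, -6, -2, -1, 0]; return 9
p = 9; k-1 = 9 == 9 ⇒ pivot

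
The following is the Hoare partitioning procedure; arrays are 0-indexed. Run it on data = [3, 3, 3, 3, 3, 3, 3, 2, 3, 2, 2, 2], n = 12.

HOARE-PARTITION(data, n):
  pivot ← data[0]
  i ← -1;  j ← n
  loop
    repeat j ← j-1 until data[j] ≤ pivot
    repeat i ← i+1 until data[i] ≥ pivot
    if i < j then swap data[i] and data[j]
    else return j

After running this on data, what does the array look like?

pivot = data[0] = 3; i = -1, j = 12
j→11 (data[11]=2≤3), i→0 (data[0]=3≥3); i<j, swap → [2, 3, 3, 3, 3, 3, 3, 2, 3, 2, 2, 3]
j→10 (data[10]=2≤3), i→1 (data[1]=3≥3); i<j, swap → [2, 2, 3, 3, 3, 3, 3, 2, 3, 2, 3, 3]
j→9 (data[9]=2≤3), i→2 (data[2]=3≥3); i<j, swap → [2, 2, 2, 3, 3, 3, 3, 2, 3, 3, 3, 3]
j→8 (data[8]=3≤3), i→3 (data[3]=3≥3); i<j, swap → [2, 2, 2, 3, 3, 3, 3, 2, 3, 3, 3, 3]
j→7 (data[7]=2≤3), i→4 (data[4]=3≥3); i<j, swap → [2, 2, 2, 3, 2, 3, 3, 3, 3, 3, 3, 3]
j→6 (data[6]=3≤3), i→5 (data[5]=3≥3); i<j, swap → [2, 2, 2, 3, 2, 3, 3, 3, 3, 3, 3, 3]
j→5, i→6; i≥j, return j=5. data = [2, 2, 2, 3, 2, 3, 3, 3, 3, 3, 3, 3]

[2, 2, 2, 3, 2, 3, 3, 3, 3, 3, 3, 3]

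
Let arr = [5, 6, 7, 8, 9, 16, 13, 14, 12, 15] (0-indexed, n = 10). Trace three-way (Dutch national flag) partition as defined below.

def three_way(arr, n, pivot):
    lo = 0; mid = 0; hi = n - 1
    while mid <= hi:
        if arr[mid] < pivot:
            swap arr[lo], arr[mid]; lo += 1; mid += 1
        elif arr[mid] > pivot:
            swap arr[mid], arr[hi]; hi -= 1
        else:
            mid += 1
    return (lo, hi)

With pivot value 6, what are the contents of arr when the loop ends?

lo=0 mid=0 hi=9
5<6: swap(0,0), lo=1 mid=1 ⇒ [5, 6, 7, 8, 9, 16, 13, 14, 12, 15]
6=6: mid=2
7>6: swap(2,9), hi=8 ⇒ [5, 6, 15, 8, 9, 16, 13, 14, 12, 7]
15>6: swap(2,8), hi=7 ⇒ [5, 6, 12, 8, 9, 16, 13, 14, 15, 7]
12>6: swap(2,7), hi=6 ⇒ [5, 6, 14, 8, 9, 16, 13, 12, 15, 7]
14>6: swap(2,6), hi=5 ⇒ [5, 6, 13, 8, 9, 16, 14, 12, 15, 7]
13>6: swap(2,5), hi=4 ⇒ [5, 6, 16, 8, 9, 13, 14, 12, 15, 7]
16>6: swap(2,4), hi=3 ⇒ [5, 6, 9, 8, 16, 13, 14, 12, 15, 7]
9>6: swap(2,3), hi=2 ⇒ [5, 6, 8, 9, 16, 13, 14, 12, 15, 7]
8>6: swap(2,2), hi=1 ⇒ [5, 6, 8, 9, 16, 13, 14, 12, 15, 7]
done. lo=1 hi=1; arr=[5, 6, 8, 9, 16, 13, 14, 12, 15, 7]

[5, 6, 8, 9, 16, 13, 14, 12, 15, 7]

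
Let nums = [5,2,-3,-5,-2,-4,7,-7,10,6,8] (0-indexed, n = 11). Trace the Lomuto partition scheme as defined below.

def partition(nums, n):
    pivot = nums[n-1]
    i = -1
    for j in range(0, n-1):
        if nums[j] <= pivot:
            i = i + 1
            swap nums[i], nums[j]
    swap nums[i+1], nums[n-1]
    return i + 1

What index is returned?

pivot = nums[10] = 8; i = -1
j=0: nums[0]=5 ≤ 8 → i=0, swap nums[0],nums[0] (no change) → [5,2,-3,-5,-2,-4,7,-7,10,6,8]
j=1: nums[1]=2 ≤ 8 → i=1, swap nums[1],nums[1] (no change) → [5,2,-3,-5,-2,-4,7,-7,10,6,8]
j=2: nums[2]=-3 ≤ 8 → i=2, swap nums[2],nums[2] (no change) → [5,2,-3,-5,-2,-4,7,-7,10,6,8]
j=3: nums[3]=-5 ≤ 8 → i=3, swap nums[3],nums[3] (no change) → [5,2,-3,-5,-2,-4,7,-7,10,6,8]
j=4: nums[4]=-2 ≤ 8 → i=4, swap nums[4],nums[4] (no change) → [5,2,-3,-5,-2,-4,7,-7,10,6,8]
j=5: nums[5]=-4 ≤ 8 → i=5, swap nums[5],nums[5] (no change) → [5,2,-3,-5,-2,-4,7,-7,10,6,8]
j=6: nums[6]=7 ≤ 8 → i=6, swap nums[6],nums[6] (no change) → [5,2,-3,-5,-2,-4,7,-7,10,6,8]
j=7: nums[7]=-7 ≤ 8 → i=7, swap nums[7],nums[7] (no change) → [5,2,-3,-5,-2,-4,7,-7,10,6,8]
j=8: nums[8]=10 > 8 → no swap
j=9: nums[9]=6 ≤ 8 → i=8, swap nums[8],nums[9] → [5,2,-3,-5,-2,-4,7,-7,6,10,8]
final swap nums[9],nums[10] → [5,2,-3,-5,-2,-4,7,-7,6,8,10]; return 9

9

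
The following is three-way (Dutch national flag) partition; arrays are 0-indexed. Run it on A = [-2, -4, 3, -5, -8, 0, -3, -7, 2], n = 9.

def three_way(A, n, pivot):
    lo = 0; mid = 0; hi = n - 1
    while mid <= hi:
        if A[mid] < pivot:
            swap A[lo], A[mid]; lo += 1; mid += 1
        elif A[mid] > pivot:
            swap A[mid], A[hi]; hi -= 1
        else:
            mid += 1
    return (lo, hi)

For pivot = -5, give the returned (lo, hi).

lo=0 mid=0 hi=8
-2>-5: swap(0,8), hi=7 ⇒ [2, -4, 3, -5, -8, 0, -3, -7, -2]
2>-5: swap(0,7), hi=6 ⇒ [-7, -4, 3, -5, -8, 0, -3, 2, -2]
-7<-5: swap(0,0), lo=1 mid=1 ⇒ [-7, -4, 3, -5, -8, 0, -3, 2, -2]
-4>-5: swap(1,6), hi=5 ⇒ [-7, -3, 3, -5, -8, 0, -4, 2, -2]
-3>-5: swap(1,5), hi=4 ⇒ [-7, 0, 3, -5, -8, -3, -4, 2, -2]
0>-5: swap(1,4), hi=3 ⇒ [-7, -8, 3, -5, 0, -3, -4, 2, -2]
-8<-5: swap(1,1), lo=2 mid=2 ⇒ [-7, -8, 3, -5, 0, -3, -4, 2, -2]
3>-5: swap(2,3), hi=2 ⇒ [-7, -8, -5, 3, 0, -3, -4, 2, -2]
-5=-5: mid=3
done. lo=2 hi=2; A=[-7, -8, -5, 3, 0, -3, -4, 2, -2]

(2, 2)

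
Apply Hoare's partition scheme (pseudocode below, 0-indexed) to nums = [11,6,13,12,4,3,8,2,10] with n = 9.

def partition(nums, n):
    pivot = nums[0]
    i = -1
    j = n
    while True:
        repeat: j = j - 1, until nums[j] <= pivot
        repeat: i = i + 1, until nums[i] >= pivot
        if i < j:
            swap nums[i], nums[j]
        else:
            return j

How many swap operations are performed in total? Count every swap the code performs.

pivot=11
j stops at 8 (10), i stops at 0 (11); swap ⇒ [10,6,13,12,4,3,8,2,11]
j stops at 7 (2), i stops at 2 (13); swap ⇒ [10,6,2,12,4,3,8,13,11]
j stops at 6 (8), i stops at 3 (12); swap ⇒ [10,6,2,8,4,3,12,13,11]
j stops at 5, i stops at 6; i≥j ⇒ return 5. nums=[10,6,2,8,4,3,12,13,11]

3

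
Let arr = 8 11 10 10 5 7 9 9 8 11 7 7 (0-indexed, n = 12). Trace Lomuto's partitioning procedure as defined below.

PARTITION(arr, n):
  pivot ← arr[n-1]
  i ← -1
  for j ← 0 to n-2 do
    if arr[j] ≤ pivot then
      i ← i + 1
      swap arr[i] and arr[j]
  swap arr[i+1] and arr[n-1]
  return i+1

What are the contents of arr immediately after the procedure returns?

pivot=7, i=-1
j=0: 8>7, skip
j=1: 11>7, skip
j=2: 10>7, skip
j=3: 10>7, skip
j=4: 5≤7, i=0, swap(0,4) ⇒ 5 11 10 10 8 7 9 9 8 11 7 7
j=5: 7≤7, i=1, swap(1,5) ⇒ 5 7 10 10 8 11 9 9 8 11 7 7
j=6: 9>7, skip
j=7: 9>7, skip
j=8: 8>7, skip
j=9: 11>7, skip
j=10: 7≤7, i=2, swap(2,10) ⇒ 5 7 7 10 8 11 9 9 8 11 10 7
swap(3,11) ⇒ 5 7 7 7 8 11 9 9 8 11 10 10; return 3

5 7 7 7 8 11 9 9 8 11 10 10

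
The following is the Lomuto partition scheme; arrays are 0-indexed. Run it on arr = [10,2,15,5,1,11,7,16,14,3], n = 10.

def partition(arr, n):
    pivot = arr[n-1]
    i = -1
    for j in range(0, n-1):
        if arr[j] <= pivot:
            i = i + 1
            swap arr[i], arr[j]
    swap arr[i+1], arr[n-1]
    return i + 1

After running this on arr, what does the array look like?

pivot = arr[9] = 3; i = -1
j=0: arr[0]=10 > 3 → no swap
j=1: arr[1]=2 ≤ 3 → i=0, swap arr[0],arr[1] → [2,10,15,5,1,11,7,16,14,3]
j=2: arr[2]=15 > 3 → no swap
j=3: arr[3]=5 > 3 → no swap
j=4: arr[4]=1 ≤ 3 → i=1, swap arr[1],arr[4] → [2,1,15,5,10,11,7,16,14,3]
j=5: arr[5]=11 > 3 → no swap
j=6: arr[6]=7 > 3 → no swap
j=7: arr[7]=16 > 3 → no swap
j=8: arr[8]=14 > 3 → no swap
final swap arr[2],arr[9] → [2,1,3,5,10,11,7,16,14,15]; return 2

[2,1,3,5,10,11,7,16,14,15]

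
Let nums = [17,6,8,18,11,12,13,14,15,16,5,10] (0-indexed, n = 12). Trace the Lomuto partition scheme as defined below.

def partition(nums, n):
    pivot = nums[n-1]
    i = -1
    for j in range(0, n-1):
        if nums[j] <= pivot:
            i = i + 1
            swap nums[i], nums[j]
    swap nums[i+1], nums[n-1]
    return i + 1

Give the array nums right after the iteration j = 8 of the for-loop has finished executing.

pivot=10, i=-1
j=0: 17>10, skip
j=1: 6≤10, i=0, swap(0,1) ⇒ [6,17,8,18,11,12,13,14,15,16,5,10]
j=2: 8≤10, i=1, swap(1,2) ⇒ [6,8,17,18,11,12,13,14,15,16,5,10]
j=3: 18>10, skip
j=4: 11>10, skip
j=5: 12>10, skip
j=6: 13>10, skip
j=7: 14>10, skip
j=8: 15>10, skip
(after j=8) nums = [6,8,17,18,11,12,13,14,15,16,5,10]

[6,8,17,18,11,12,13,14,15,16,5,10]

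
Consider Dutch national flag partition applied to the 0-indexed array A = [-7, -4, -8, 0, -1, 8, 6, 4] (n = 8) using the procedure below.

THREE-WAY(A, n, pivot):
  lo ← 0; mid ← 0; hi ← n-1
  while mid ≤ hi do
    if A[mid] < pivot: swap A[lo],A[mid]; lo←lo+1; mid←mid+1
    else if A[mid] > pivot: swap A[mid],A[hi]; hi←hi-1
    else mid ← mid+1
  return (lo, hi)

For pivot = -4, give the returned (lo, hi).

(2, 2)

lo=0 mid=0 hi=7
-7<-4: swap(0,0), lo=1 mid=1 ⇒ [-7, -4, -8, 0, -1, 8, 6, 4]
-4=-4: mid=2
-8<-4: swap(1,2), lo=2 mid=3 ⇒ [-7, -8, -4, 0, -1, 8, 6, 4]
0>-4: swap(3,7), hi=6 ⇒ [-7, -8, -4, 4, -1, 8, 6, 0]
4>-4: swap(3,6), hi=5 ⇒ [-7, -8, -4, 6, -1, 8, 4, 0]
6>-4: swap(3,5), hi=4 ⇒ [-7, -8, -4, 8, -1, 6, 4, 0]
8>-4: swap(3,4), hi=3 ⇒ [-7, -8, -4, -1, 8, 6, 4, 0]
-1>-4: swap(3,3), hi=2 ⇒ [-7, -8, -4, -1, 8, 6, 4, 0]
done. lo=2 hi=2; A=[-7, -8, -4, -1, 8, 6, 4, 0]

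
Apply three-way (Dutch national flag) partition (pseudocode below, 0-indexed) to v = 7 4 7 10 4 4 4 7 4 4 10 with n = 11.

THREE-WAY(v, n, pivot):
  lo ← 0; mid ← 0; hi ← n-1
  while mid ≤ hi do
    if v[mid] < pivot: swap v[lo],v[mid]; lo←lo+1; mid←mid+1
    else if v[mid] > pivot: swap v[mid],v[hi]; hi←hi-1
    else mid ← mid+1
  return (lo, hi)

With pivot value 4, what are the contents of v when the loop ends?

4 4 4 4 4 4 7 10 7 10 7

pivot = 4; lo=0, mid=0, hi=10
v[mid]=7>4: swap v[0],v[10]; hi=9 → 10 4 7 10 4 4 4 7 4 4 7
v[mid]=10>4: swap v[0],v[9]; hi=8 → 4 4 7 10 4 4 4 7 4 10 7
v[mid]=4=4: mid=1
v[mid]=4=4: mid=2
v[mid]=7>4: swap v[2],v[8]; hi=7 → 4 4 4 10 4 4 4 7 7 10 7
v[mid]=4=4: mid=3
v[mid]=10>4: swap v[3],v[7]; hi=6 → 4 4 4 7 4 4 4 10 7 10 7
v[mid]=7>4: swap v[3],v[6]; hi=5 → 4 4 4 4 4 4 7 10 7 10 7
v[mid]=4=4: mid=4
v[mid]=4=4: mid=5
v[mid]=4=4: mid=6
end: lo=0, hi=5; v = 4 4 4 4 4 4 7 10 7 10 7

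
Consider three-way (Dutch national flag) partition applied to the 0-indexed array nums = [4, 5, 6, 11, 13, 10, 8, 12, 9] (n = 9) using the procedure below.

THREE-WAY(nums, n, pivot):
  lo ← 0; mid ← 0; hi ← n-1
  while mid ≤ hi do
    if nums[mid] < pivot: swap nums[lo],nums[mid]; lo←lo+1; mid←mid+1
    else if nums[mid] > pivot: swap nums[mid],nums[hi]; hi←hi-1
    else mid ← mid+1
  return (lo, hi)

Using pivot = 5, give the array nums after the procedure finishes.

pivot = 5; lo=0, mid=0, hi=8
nums[mid]=4<5: swap nums[0],nums[0]; lo=1,mid=1 → [4, 5, 6, 11, 13, 10, 8, 12, 9]
nums[mid]=5=5: mid=2
nums[mid]=6>5: swap nums[2],nums[8]; hi=7 → [4, 5, 9, 11, 13, 10, 8, 12, 6]
nums[mid]=9>5: swap nums[2],nums[7]; hi=6 → [4, 5, 12, 11, 13, 10, 8, 9, 6]
nums[mid]=12>5: swap nums[2],nums[6]; hi=5 → [4, 5, 8, 11, 13, 10, 12, 9, 6]
nums[mid]=8>5: swap nums[2],nums[5]; hi=4 → [4, 5, 10, 11, 13, 8, 12, 9, 6]
nums[mid]=10>5: swap nums[2],nums[4]; hi=3 → [4, 5, 13, 11, 10, 8, 12, 9, 6]
nums[mid]=13>5: swap nums[2],nums[3]; hi=2 → [4, 5, 11, 13, 10, 8, 12, 9, 6]
nums[mid]=11>5: swap nums[2],nums[2]; hi=1 → [4, 5, 11, 13, 10, 8, 12, 9, 6]
end: lo=1, hi=1; nums = [4, 5, 11, 13, 10, 8, 12, 9, 6]

[4, 5, 11, 13, 10, 8, 12, 9, 6]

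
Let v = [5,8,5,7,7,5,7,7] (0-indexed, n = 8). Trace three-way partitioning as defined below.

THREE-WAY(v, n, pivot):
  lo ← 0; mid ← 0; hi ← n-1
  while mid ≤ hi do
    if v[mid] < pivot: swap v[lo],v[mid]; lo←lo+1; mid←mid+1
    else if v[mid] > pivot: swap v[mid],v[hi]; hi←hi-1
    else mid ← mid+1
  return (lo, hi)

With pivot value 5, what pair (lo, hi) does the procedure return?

(0, 2)

pivot = 5; lo=0, mid=0, hi=7
v[mid]=5=5: mid=1
v[mid]=8>5: swap v[1],v[7]; hi=6 → [5,7,5,7,7,5,7,8]
v[mid]=7>5: swap v[1],v[6]; hi=5 → [5,7,5,7,7,5,7,8]
v[mid]=7>5: swap v[1],v[5]; hi=4 → [5,5,5,7,7,7,7,8]
v[mid]=5=5: mid=2
v[mid]=5=5: mid=3
v[mid]=7>5: swap v[3],v[4]; hi=3 → [5,5,5,7,7,7,7,8]
v[mid]=7>5: swap v[3],v[3]; hi=2 → [5,5,5,7,7,7,7,8]
end: lo=0, hi=2; v = [5,5,5,7,7,7,7,8]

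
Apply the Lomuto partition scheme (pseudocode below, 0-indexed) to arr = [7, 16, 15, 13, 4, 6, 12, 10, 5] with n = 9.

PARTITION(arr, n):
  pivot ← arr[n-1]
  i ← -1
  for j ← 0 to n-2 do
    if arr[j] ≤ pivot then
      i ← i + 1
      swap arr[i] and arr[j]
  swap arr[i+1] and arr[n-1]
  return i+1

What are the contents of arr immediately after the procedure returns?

pivot = arr[8] = 5; i = -1
j=0: arr[0]=7 > 5 → no swap
j=1: arr[1]=16 > 5 → no swap
j=2: arr[2]=15 > 5 → no swap
j=3: arr[3]=13 > 5 → no swap
j=4: arr[4]=4 ≤ 5 → i=0, swap arr[0],arr[4] → [4, 16, 15, 13, 7, 6, 12, 10, 5]
j=5: arr[5]=6 > 5 → no swap
j=6: arr[6]=12 > 5 → no swap
j=7: arr[7]=10 > 5 → no swap
final swap arr[1],arr[8] → [4, 5, 15, 13, 7, 6, 12, 10, 16]; return 1

[4, 5, 15, 13, 7, 6, 12, 10, 16]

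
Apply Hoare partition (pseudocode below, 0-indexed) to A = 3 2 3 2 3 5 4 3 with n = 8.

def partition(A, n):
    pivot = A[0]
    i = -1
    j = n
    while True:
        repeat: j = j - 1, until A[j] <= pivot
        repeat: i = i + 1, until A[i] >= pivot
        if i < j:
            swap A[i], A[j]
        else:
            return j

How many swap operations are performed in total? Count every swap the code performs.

2

pivot = A[0] = 3; i = -1, j = 8
j→7 (A[7]=3≤3), i→0 (A[0]=3≥3); i<j, swap → 3 2 3 2 3 5 4 3
j→4 (A[4]=3≤3), i→2 (A[2]=3≥3); i<j, swap → 3 2 3 2 3 5 4 3
j→3, i→4; i≥j, return j=3. A = 3 2 3 2 3 5 4 3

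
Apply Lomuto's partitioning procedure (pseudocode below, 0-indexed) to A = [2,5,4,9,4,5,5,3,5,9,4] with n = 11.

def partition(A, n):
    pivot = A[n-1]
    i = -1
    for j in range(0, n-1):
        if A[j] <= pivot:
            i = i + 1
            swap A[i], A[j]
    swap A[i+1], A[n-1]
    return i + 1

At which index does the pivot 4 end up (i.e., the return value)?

4

pivot = A[10] = 4; i = -1
j=0: A[0]=2 ≤ 4 → i=0, swap A[0],A[0] (no change) → [2,5,4,9,4,5,5,3,5,9,4]
j=1: A[1]=5 > 4 → no swap
j=2: A[2]=4 ≤ 4 → i=1, swap A[1],A[2] → [2,4,5,9,4,5,5,3,5,9,4]
j=3: A[3]=9 > 4 → no swap
j=4: A[4]=4 ≤ 4 → i=2, swap A[2],A[4] → [2,4,4,9,5,5,5,3,5,9,4]
j=5: A[5]=5 > 4 → no swap
j=6: A[6]=5 > 4 → no swap
j=7: A[7]=3 ≤ 4 → i=3, swap A[3],A[7] → [2,4,4,3,5,5,5,9,5,9,4]
j=8: A[8]=5 > 4 → no swap
j=9: A[9]=9 > 4 → no swap
final swap A[4],A[10] → [2,4,4,3,4,5,5,9,5,9,5]; return 4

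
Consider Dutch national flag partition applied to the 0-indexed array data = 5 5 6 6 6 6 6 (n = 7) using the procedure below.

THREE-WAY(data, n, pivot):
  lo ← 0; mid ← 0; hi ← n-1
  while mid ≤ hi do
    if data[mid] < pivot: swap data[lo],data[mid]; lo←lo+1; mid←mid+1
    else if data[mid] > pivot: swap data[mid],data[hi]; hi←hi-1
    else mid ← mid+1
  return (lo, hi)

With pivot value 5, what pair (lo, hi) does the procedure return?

(0, 1)

pivot = 5; lo=0, mid=0, hi=6
data[mid]=5=5: mid=1
data[mid]=5=5: mid=2
data[mid]=6>5: swap data[2],data[6]; hi=5 → 5 5 6 6 6 6 6
data[mid]=6>5: swap data[2],data[5]; hi=4 → 5 5 6 6 6 6 6
data[mid]=6>5: swap data[2],data[4]; hi=3 → 5 5 6 6 6 6 6
data[mid]=6>5: swap data[2],data[3]; hi=2 → 5 5 6 6 6 6 6
data[mid]=6>5: swap data[2],data[2]; hi=1 → 5 5 6 6 6 6 6
end: lo=0, hi=1; data = 5 5 6 6 6 6 6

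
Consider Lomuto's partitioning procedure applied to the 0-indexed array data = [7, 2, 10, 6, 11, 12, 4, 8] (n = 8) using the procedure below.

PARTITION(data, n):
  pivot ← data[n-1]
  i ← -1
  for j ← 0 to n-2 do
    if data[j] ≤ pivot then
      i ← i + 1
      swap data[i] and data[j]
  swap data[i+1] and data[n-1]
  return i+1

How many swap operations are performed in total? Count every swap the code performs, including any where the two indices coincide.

5

pivot = data[7] = 8; i = -1
j=0: data[0]=7 ≤ 8 → i=0, swap data[0],data[0] (no change) → [7, 2, 10, 6, 11, 12, 4, 8]
j=1: data[1]=2 ≤ 8 → i=1, swap data[1],data[1] (no change) → [7, 2, 10, 6, 11, 12, 4, 8]
j=2: data[2]=10 > 8 → no swap
j=3: data[3]=6 ≤ 8 → i=2, swap data[2],data[3] → [7, 2, 6, 10, 11, 12, 4, 8]
j=4: data[4]=11 > 8 → no swap
j=5: data[5]=12 > 8 → no swap
j=6: data[6]=4 ≤ 8 → i=3, swap data[3],data[6] → [7, 2, 6, 4, 11, 12, 10, 8]
final swap data[4],data[7] → [7, 2, 6, 4, 8, 12, 10, 11]; return 4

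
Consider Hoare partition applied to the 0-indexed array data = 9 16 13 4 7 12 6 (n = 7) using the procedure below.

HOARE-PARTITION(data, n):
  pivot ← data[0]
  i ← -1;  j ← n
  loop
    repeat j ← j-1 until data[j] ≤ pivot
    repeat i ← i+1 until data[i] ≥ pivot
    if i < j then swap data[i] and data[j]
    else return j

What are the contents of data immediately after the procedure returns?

6 7 4 13 16 12 9

pivot = data[0] = 9; i = -1, j = 7
j→6 (data[6]=6≤9), i→0 (data[0]=9≥9); i<j, swap → 6 16 13 4 7 12 9
j→4 (data[4]=7≤9), i→1 (data[1]=16≥9); i<j, swap → 6 7 13 4 16 12 9
j→3 (data[3]=4≤9), i→2 (data[2]=13≥9); i<j, swap → 6 7 4 13 16 12 9
j→2, i→3; i≥j, return j=2. data = 6 7 4 13 16 12 9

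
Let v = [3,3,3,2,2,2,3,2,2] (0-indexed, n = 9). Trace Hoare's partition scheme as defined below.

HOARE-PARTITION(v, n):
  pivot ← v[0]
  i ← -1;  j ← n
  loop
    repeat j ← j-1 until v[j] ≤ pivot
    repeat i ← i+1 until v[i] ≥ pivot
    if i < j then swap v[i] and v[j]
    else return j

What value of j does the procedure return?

pivot=3
j stops at 8 (2), i stops at 0 (3); swap ⇒ [2,3,3,2,2,2,3,2,3]
j stops at 7 (2), i stops at 1 (3); swap ⇒ [2,2,3,2,2,2,3,3,3]
j stops at 6 (3), i stops at 2 (3); swap ⇒ [2,2,3,2,2,2,3,3,3]
j stops at 5, i stops at 6; i≥j ⇒ return 5. v=[2,2,3,2,2,2,3,3,3]

5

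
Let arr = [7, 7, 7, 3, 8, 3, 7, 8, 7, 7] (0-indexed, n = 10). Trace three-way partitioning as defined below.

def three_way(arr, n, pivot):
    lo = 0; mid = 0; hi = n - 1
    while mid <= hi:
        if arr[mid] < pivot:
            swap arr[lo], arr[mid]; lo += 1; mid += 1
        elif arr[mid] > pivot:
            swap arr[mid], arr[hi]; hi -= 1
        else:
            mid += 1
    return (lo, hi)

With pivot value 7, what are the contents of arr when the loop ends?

[3, 3, 7, 7, 7, 7, 7, 7, 8, 8]

lo=0 mid=0 hi=9
7=7: mid=1
7=7: mid=2
7=7: mid=3
3<7: swap(0,3), lo=1 mid=4 ⇒ [3, 7, 7, 7, 8, 3, 7, 8, 7, 7]
8>7: swap(4,9), hi=8 ⇒ [3, 7, 7, 7, 7, 3, 7, 8, 7, 8]
7=7: mid=5
3<7: swap(1,5), lo=2 mid=6 ⇒ [3, 3, 7, 7, 7, 7, 7, 8, 7, 8]
7=7: mid=7
8>7: swap(7,8), hi=7 ⇒ [3, 3, 7, 7, 7, 7, 7, 7, 8, 8]
7=7: mid=8
done. lo=2 hi=7; arr=[3, 3, 7, 7, 7, 7, 7, 7, 8, 8]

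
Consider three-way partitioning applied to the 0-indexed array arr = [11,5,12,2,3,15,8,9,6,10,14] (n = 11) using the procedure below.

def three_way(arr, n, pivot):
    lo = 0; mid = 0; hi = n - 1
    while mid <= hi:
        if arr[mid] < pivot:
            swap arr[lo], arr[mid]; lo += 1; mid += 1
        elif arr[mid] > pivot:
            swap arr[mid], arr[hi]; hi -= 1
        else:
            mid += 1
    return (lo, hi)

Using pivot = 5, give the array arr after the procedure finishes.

lo=0 mid=0 hi=10
11>5: swap(0,10), hi=9 ⇒ [14,5,12,2,3,15,8,9,6,10,11]
14>5: swap(0,9), hi=8 ⇒ [10,5,12,2,3,15,8,9,6,14,11]
10>5: swap(0,8), hi=7 ⇒ [6,5,12,2,3,15,8,9,10,14,11]
6>5: swap(0,7), hi=6 ⇒ [9,5,12,2,3,15,8,6,10,14,11]
9>5: swap(0,6), hi=5 ⇒ [8,5,12,2,3,15,9,6,10,14,11]
8>5: swap(0,5), hi=4 ⇒ [15,5,12,2,3,8,9,6,10,14,11]
15>5: swap(0,4), hi=3 ⇒ [3,5,12,2,15,8,9,6,10,14,11]
3<5: swap(0,0), lo=1 mid=1 ⇒ [3,5,12,2,15,8,9,6,10,14,11]
5=5: mid=2
12>5: swap(2,3), hi=2 ⇒ [3,5,2,12,15,8,9,6,10,14,11]
2<5: swap(1,2), lo=2 mid=3 ⇒ [3,2,5,12,15,8,9,6,10,14,11]
done. lo=2 hi=2; arr=[3,2,5,12,15,8,9,6,10,14,11]

[3,2,5,12,15,8,9,6,10,14,11]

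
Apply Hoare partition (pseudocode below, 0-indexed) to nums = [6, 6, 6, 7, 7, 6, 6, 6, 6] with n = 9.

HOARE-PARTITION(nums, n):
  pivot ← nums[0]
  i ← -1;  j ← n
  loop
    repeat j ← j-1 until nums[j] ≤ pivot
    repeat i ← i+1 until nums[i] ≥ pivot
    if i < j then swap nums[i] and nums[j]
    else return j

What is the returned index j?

pivot = nums[0] = 6; i = -1, j = 9
j→8 (nums[8]=6≤6), i→0 (nums[0]=6≥6); i<j, swap → [6, 6, 6, 7, 7, 6, 6, 6, 6]
j→7 (nums[7]=6≤6), i→1 (nums[1]=6≥6); i<j, swap → [6, 6, 6, 7, 7, 6, 6, 6, 6]
j→6 (nums[6]=6≤6), i→2 (nums[2]=6≥6); i<j, swap → [6, 6, 6, 7, 7, 6, 6, 6, 6]
j→5 (nums[5]=6≤6), i→3 (nums[3]=7≥6); i<j, swap → [6, 6, 6, 6, 7, 7, 6, 6, 6]
j→3, i→4; i≥j, return j=3. nums = [6, 6, 6, 6, 7, 7, 6, 6, 6]

3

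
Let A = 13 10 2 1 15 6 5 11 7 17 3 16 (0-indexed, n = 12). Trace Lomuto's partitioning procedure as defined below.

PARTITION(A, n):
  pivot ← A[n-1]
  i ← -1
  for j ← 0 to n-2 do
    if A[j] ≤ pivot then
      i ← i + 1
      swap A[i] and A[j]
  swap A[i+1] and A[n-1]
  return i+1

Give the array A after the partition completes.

13 10 2 1 15 6 5 11 7 3 16 17

pivot = A[11] = 16; i = -1
j=0: A[0]=13 ≤ 16 → i=0, swap A[0],A[0] (no change) → 13 10 2 1 15 6 5 11 7 17 3 16
j=1: A[1]=10 ≤ 16 → i=1, swap A[1],A[1] (no change) → 13 10 2 1 15 6 5 11 7 17 3 16
j=2: A[2]=2 ≤ 16 → i=2, swap A[2],A[2] (no change) → 13 10 2 1 15 6 5 11 7 17 3 16
j=3: A[3]=1 ≤ 16 → i=3, swap A[3],A[3] (no change) → 13 10 2 1 15 6 5 11 7 17 3 16
j=4: A[4]=15 ≤ 16 → i=4, swap A[4],A[4] (no change) → 13 10 2 1 15 6 5 11 7 17 3 16
j=5: A[5]=6 ≤ 16 → i=5, swap A[5],A[5] (no change) → 13 10 2 1 15 6 5 11 7 17 3 16
j=6: A[6]=5 ≤ 16 → i=6, swap A[6],A[6] (no change) → 13 10 2 1 15 6 5 11 7 17 3 16
j=7: A[7]=11 ≤ 16 → i=7, swap A[7],A[7] (no change) → 13 10 2 1 15 6 5 11 7 17 3 16
j=8: A[8]=7 ≤ 16 → i=8, swap A[8],A[8] (no change) → 13 10 2 1 15 6 5 11 7 17 3 16
j=9: A[9]=17 > 16 → no swap
j=10: A[10]=3 ≤ 16 → i=9, swap A[9],A[10] → 13 10 2 1 15 6 5 11 7 3 17 16
final swap A[10],A[11] → 13 10 2 1 15 6 5 11 7 3 16 17; return 10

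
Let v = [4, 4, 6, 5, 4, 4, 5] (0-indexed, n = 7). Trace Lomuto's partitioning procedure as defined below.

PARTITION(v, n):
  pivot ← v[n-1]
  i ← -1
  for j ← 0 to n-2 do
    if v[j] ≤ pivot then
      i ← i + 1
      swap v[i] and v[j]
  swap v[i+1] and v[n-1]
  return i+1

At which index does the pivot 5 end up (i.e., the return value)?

5

pivot = v[6] = 5; i = -1
j=0: v[0]=4 ≤ 5 → i=0, swap v[0],v[0] (no change) → [4, 4, 6, 5, 4, 4, 5]
j=1: v[1]=4 ≤ 5 → i=1, swap v[1],v[1] (no change) → [4, 4, 6, 5, 4, 4, 5]
j=2: v[2]=6 > 5 → no swap
j=3: v[3]=5 ≤ 5 → i=2, swap v[2],v[3] → [4, 4, 5, 6, 4, 4, 5]
j=4: v[4]=4 ≤ 5 → i=3, swap v[3],v[4] → [4, 4, 5, 4, 6, 4, 5]
j=5: v[5]=4 ≤ 5 → i=4, swap v[4],v[5] → [4, 4, 5, 4, 4, 6, 5]
final swap v[5],v[6] → [4, 4, 5, 4, 4, 5, 6]; return 5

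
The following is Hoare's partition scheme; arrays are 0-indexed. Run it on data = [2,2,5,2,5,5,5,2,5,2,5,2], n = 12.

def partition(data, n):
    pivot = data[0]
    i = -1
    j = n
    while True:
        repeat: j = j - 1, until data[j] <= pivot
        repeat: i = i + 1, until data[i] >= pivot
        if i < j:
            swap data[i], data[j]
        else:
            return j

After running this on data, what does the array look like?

[2,2,2,2,5,5,5,5,5,2,5,2]

pivot=2
j stops at 11 (2), i stops at 0 (2); swap ⇒ [2,2,5,2,5,5,5,2,5,2,5,2]
j stops at 9 (2), i stops at 1 (2); swap ⇒ [2,2,5,2,5,5,5,2,5,2,5,2]
j stops at 7 (2), i stops at 2 (5); swap ⇒ [2,2,2,2,5,5,5,5,5,2,5,2]
j stops at 3, i stops at 3; i≥j ⇒ return 3. data=[2,2,2,2,5,5,5,5,5,2,5,2]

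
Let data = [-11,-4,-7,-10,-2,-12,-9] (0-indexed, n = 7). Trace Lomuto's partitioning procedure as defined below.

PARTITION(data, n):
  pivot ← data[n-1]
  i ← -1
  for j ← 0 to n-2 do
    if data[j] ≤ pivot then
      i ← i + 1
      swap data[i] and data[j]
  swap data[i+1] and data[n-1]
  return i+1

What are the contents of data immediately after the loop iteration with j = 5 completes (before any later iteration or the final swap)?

pivot = data[6] = -9; i = -1
j=0: data[0]=-11 ≤ -9 → i=0, swap data[0],data[0] (no change) → [-11,-4,-7,-10,-2,-12,-9]
j=1: data[1]=-4 > -9 → no swap
j=2: data[2]=-7 > -9 → no swap
j=3: data[3]=-10 ≤ -9 → i=1, swap data[1],data[3] → [-11,-10,-7,-4,-2,-12,-9]
j=4: data[4]=-2 > -9 → no swap
j=5: data[5]=-12 ≤ -9 → i=2, swap data[2],data[5] → [-11,-10,-12,-4,-2,-7,-9]
(after j=5) data = [-11,-10,-12,-4,-2,-7,-9]

[-11,-10,-12,-4,-2,-7,-9]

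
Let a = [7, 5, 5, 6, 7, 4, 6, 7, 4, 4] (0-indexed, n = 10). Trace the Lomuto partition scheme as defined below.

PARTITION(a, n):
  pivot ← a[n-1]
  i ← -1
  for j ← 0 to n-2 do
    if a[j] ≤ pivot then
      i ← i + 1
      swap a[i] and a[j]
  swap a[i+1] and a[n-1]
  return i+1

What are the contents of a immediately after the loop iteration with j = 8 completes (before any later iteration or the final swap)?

[4, 4, 5, 6, 7, 7, 6, 7, 5, 4]

pivot=4, i=-1
j=0: 7>4, skip
j=1: 5>4, skip
j=2: 5>4, skip
j=3: 6>4, skip
j=4: 7>4, skip
j=5: 4≤4, i=0, swap(0,5) ⇒ [4, 5, 5, 6, 7, 7, 6, 7, 4, 4]
j=6: 6>4, skip
j=7: 7>4, skip
j=8: 4≤4, i=1, swap(1,8) ⇒ [4, 4, 5, 6, 7, 7, 6, 7, 5, 4]
(after j=8) a = [4, 4, 5, 6, 7, 7, 6, 7, 5, 4]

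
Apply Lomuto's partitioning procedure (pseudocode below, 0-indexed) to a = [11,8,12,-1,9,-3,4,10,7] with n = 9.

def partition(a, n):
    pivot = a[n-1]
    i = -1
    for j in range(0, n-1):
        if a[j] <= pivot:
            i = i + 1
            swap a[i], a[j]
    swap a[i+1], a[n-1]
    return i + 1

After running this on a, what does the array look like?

[-1,-3,4,7,9,8,12,10,11]

pivot = a[8] = 7; i = -1
j=0: a[0]=11 > 7 → no swap
j=1: a[1]=8 > 7 → no swap
j=2: a[2]=12 > 7 → no swap
j=3: a[3]=-1 ≤ 7 → i=0, swap a[0],a[3] → [-1,8,12,11,9,-3,4,10,7]
j=4: a[4]=9 > 7 → no swap
j=5: a[5]=-3 ≤ 7 → i=1, swap a[1],a[5] → [-1,-3,12,11,9,8,4,10,7]
j=6: a[6]=4 ≤ 7 → i=2, swap a[2],a[6] → [-1,-3,4,11,9,8,12,10,7]
j=7: a[7]=10 > 7 → no swap
final swap a[3],a[8] → [-1,-3,4,7,9,8,12,10,11]; return 3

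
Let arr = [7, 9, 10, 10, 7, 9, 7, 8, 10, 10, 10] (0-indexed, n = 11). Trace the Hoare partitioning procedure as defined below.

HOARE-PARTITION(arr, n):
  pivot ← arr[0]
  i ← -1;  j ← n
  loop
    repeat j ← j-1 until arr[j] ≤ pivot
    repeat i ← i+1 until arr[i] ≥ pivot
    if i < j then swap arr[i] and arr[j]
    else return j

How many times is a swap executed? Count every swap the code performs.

2

pivot=7
j stops at 6 (7), i stops at 0 (7); swap ⇒ [7, 9, 10, 10, 7, 9, 7, 8, 10, 10, 10]
j stops at 4 (7), i stops at 1 (9); swap ⇒ [7, 7, 10, 10, 9, 9, 7, 8, 10, 10, 10]
j stops at 1, i stops at 2; i≥j ⇒ return 1. arr=[7, 7, 10, 10, 9, 9, 7, 8, 10, 10, 10]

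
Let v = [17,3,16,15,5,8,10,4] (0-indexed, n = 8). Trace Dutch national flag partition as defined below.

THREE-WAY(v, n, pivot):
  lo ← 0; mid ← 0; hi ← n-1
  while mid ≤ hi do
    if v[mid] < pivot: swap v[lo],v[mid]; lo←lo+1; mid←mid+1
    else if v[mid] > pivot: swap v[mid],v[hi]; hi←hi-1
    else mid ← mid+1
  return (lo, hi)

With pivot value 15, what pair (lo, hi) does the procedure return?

(5, 5)

pivot = 15; lo=0, mid=0, hi=7
v[mid]=17>15: swap v[0],v[7]; hi=6 → [4,3,16,15,5,8,10,17]
v[mid]=4<15: swap v[0],v[0]; lo=1,mid=1 → [4,3,16,15,5,8,10,17]
v[mid]=3<15: swap v[1],v[1]; lo=2,mid=2 → [4,3,16,15,5,8,10,17]
v[mid]=16>15: swap v[2],v[6]; hi=5 → [4,3,10,15,5,8,16,17]
v[mid]=10<15: swap v[2],v[2]; lo=3,mid=3 → [4,3,10,15,5,8,16,17]
v[mid]=15=15: mid=4
v[mid]=5<15: swap v[3],v[4]; lo=4,mid=5 → [4,3,10,5,15,8,16,17]
v[mid]=8<15: swap v[4],v[5]; lo=5,mid=6 → [4,3,10,5,8,15,16,17]
end: lo=5, hi=5; v = [4,3,10,5,8,15,16,17]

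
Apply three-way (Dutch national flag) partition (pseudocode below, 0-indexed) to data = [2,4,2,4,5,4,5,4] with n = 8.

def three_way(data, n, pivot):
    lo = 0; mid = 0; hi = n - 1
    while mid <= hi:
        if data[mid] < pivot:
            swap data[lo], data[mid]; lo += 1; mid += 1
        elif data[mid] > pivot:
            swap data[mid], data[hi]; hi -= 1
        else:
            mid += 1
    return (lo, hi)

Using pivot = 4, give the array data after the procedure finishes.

pivot = 4; lo=0, mid=0, hi=7
data[mid]=2<4: swap data[0],data[0]; lo=1,mid=1 → [2,4,2,4,5,4,5,4]
data[mid]=4=4: mid=2
data[mid]=2<4: swap data[1],data[2]; lo=2,mid=3 → [2,2,4,4,5,4,5,4]
data[mid]=4=4: mid=4
data[mid]=5>4: swap data[4],data[7]; hi=6 → [2,2,4,4,4,4,5,5]
data[mid]=4=4: mid=5
data[mid]=4=4: mid=6
data[mid]=5>4: swap data[6],data[6]; hi=5 → [2,2,4,4,4,4,5,5]
end: lo=2, hi=5; data = [2,2,4,4,4,4,5,5]

[2,2,4,4,4,4,5,5]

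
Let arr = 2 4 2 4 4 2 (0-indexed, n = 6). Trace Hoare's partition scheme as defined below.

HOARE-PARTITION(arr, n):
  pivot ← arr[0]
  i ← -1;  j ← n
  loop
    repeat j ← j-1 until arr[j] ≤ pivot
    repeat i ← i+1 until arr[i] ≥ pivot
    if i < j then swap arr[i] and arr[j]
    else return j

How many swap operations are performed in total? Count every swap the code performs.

pivot=2
j stops at 5 (2), i stops at 0 (2); swap ⇒ 2 4 2 4 4 2
j stops at 2 (2), i stops at 1 (4); swap ⇒ 2 2 4 4 4 2
j stops at 1, i stops at 2; i≥j ⇒ return 1. arr=2 2 4 4 4 2

2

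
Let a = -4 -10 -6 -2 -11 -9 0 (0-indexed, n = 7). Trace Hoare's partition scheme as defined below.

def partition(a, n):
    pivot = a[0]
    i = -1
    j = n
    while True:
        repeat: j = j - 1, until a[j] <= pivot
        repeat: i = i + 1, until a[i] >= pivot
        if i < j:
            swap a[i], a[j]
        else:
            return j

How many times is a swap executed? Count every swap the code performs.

2

pivot = a[0] = -4; i = -1, j = 7
j→5 (a[5]=-9≤-4), i→0 (a[0]=-4≥-4); i<j, swap → -9 -10 -6 -2 -11 -4 0
j→4 (a[4]=-11≤-4), i→3 (a[3]=-2≥-4); i<j, swap → -9 -10 -6 -11 -2 -4 0
j→3, i→4; i≥j, return j=3. a = -9 -10 -6 -11 -2 -4 0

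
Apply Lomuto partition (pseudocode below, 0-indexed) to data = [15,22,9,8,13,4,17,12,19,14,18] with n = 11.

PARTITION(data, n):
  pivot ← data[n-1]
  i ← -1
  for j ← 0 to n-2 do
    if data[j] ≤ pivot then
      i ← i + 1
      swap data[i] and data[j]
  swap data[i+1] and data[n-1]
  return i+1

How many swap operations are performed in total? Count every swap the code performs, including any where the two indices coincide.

9

pivot = data[10] = 18; i = -1
j=0: data[0]=15 ≤ 18 → i=0, swap data[0],data[0] (no change) → [15,22,9,8,13,4,17,12,19,14,18]
j=1: data[1]=22 > 18 → no swap
j=2: data[2]=9 ≤ 18 → i=1, swap data[1],data[2] → [15,9,22,8,13,4,17,12,19,14,18]
j=3: data[3]=8 ≤ 18 → i=2, swap data[2],data[3] → [15,9,8,22,13,4,17,12,19,14,18]
j=4: data[4]=13 ≤ 18 → i=3, swap data[3],data[4] → [15,9,8,13,22,4,17,12,19,14,18]
j=5: data[5]=4 ≤ 18 → i=4, swap data[4],data[5] → [15,9,8,13,4,22,17,12,19,14,18]
j=6: data[6]=17 ≤ 18 → i=5, swap data[5],data[6] → [15,9,8,13,4,17,22,12,19,14,18]
j=7: data[7]=12 ≤ 18 → i=6, swap data[6],data[7] → [15,9,8,13,4,17,12,22,19,14,18]
j=8: data[8]=19 > 18 → no swap
j=9: data[9]=14 ≤ 18 → i=7, swap data[7],data[9] → [15,9,8,13,4,17,12,14,19,22,18]
final swap data[8],data[10] → [15,9,8,13,4,17,12,14,18,22,19]; return 8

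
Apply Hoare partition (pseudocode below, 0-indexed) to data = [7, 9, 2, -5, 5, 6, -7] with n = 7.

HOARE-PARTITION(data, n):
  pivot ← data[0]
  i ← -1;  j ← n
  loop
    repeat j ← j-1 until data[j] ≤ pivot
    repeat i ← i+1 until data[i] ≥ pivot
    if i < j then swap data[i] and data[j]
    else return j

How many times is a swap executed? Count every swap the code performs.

pivot = data[0] = 7; i = -1, j = 7
j→6 (data[6]=-7≤7), i→0 (data[0]=7≥7); i<j, swap → [-7, 9, 2, -5, 5, 6, 7]
j→5 (data[5]=6≤7), i→1 (data[1]=9≥7); i<j, swap → [-7, 6, 2, -5, 5, 9, 7]
j→4, i→5; i≥j, return j=4. data = [-7, 6, 2, -5, 5, 9, 7]

2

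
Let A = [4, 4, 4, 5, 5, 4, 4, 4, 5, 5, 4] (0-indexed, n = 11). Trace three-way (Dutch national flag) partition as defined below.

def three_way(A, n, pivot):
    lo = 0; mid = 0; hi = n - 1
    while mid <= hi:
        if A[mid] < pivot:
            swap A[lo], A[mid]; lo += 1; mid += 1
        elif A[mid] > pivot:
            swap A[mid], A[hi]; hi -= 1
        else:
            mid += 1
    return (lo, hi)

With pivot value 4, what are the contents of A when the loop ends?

pivot = 4; lo=0, mid=0, hi=10
A[mid]=4=4: mid=1
A[mid]=4=4: mid=2
A[mid]=4=4: mid=3
A[mid]=5>4: swap A[3],A[10]; hi=9 → [4, 4, 4, 4, 5, 4, 4, 4, 5, 5, 5]
A[mid]=4=4: mid=4
A[mid]=5>4: swap A[4],A[9]; hi=8 → [4, 4, 4, 4, 5, 4, 4, 4, 5, 5, 5]
A[mid]=5>4: swap A[4],A[8]; hi=7 → [4, 4, 4, 4, 5, 4, 4, 4, 5, 5, 5]
A[mid]=5>4: swap A[4],A[7]; hi=6 → [4, 4, 4, 4, 4, 4, 4, 5, 5, 5, 5]
A[mid]=4=4: mid=5
A[mid]=4=4: mid=6
A[mid]=4=4: mid=7
end: lo=0, hi=6; A = [4, 4, 4, 4, 4, 4, 4, 5, 5, 5, 5]

[4, 4, 4, 4, 4, 4, 4, 5, 5, 5, 5]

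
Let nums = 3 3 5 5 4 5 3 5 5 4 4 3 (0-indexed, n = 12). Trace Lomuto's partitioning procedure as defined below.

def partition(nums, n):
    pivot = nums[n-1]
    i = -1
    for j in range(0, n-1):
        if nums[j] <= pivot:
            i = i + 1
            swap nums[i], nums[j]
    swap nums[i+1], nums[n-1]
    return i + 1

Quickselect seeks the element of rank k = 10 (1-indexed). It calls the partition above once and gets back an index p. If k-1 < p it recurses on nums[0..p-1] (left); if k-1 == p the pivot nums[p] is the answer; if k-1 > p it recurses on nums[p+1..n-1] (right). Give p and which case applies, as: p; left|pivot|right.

pivot = nums[11] = 3; i = -1
j=0: nums[0]=3 ≤ 3 → i=0, swap nums[0],nums[0] (no change) → 3 3 5 5 4 5 3 5 5 4 4 3
j=1: nums[1]=3 ≤ 3 → i=1, swap nums[1],nums[1] (no change) → 3 3 5 5 4 5 3 5 5 4 4 3
j=2: nums[2]=5 > 3 → no swap
j=3: nums[3]=5 > 3 → no swap
j=4: nums[4]=4 > 3 → no swap
j=5: nums[5]=5 > 3 → no swap
j=6: nums[6]=3 ≤ 3 → i=2, swap nums[2],nums[6] → 3 3 3 5 4 5 5 5 5 4 4 3
j=7: nums[7]=5 > 3 → no swap
j=8: nums[8]=5 > 3 → no swap
j=9: nums[9]=4 > 3 → no swap
j=10: nums[10]=4 > 3 → no swap
final swap nums[3],nums[11] → 3 3 3 3 4 5 5 5 5 4 4 5; return 3
p = 3; k-1 = 9 > 3 ⇒ right

3; right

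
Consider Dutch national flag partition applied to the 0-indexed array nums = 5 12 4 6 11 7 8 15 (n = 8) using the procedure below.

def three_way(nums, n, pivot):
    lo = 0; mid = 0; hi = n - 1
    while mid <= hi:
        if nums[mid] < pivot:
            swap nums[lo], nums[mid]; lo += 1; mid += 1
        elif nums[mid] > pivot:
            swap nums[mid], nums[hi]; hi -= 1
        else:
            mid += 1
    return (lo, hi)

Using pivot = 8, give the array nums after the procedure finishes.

lo=0 mid=0 hi=7
5<8: swap(0,0), lo=1 mid=1 ⇒ 5 12 4 6 11 7 8 15
12>8: swap(1,7), hi=6 ⇒ 5 15 4 6 11 7 8 12
15>8: swap(1,6), hi=5 ⇒ 5 8 4 6 11 7 15 12
8=8: mid=2
4<8: swap(1,2), lo=2 mid=3 ⇒ 5 4 8 6 11 7 15 12
6<8: swap(2,3), lo=3 mid=4 ⇒ 5 4 6 8 11 7 15 12
11>8: swap(4,5), hi=4 ⇒ 5 4 6 8 7 11 15 12
7<8: swap(3,4), lo=4 mid=5 ⇒ 5 4 6 7 8 11 15 12
done. lo=4 hi=4; nums=5 4 6 7 8 11 15 12

5 4 6 7 8 11 15 12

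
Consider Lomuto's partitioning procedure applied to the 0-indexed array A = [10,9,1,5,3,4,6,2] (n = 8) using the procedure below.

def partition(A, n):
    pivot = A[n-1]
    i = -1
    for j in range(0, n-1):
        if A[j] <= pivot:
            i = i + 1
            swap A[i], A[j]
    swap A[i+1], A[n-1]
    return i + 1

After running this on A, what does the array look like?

[1,2,10,5,3,4,6,9]

pivot = A[7] = 2; i = -1
j=0: A[0]=10 > 2 → no swap
j=1: A[1]=9 > 2 → no swap
j=2: A[2]=1 ≤ 2 → i=0, swap A[0],A[2] → [1,9,10,5,3,4,6,2]
j=3: A[3]=5 > 2 → no swap
j=4: A[4]=3 > 2 → no swap
j=5: A[5]=4 > 2 → no swap
j=6: A[6]=6 > 2 → no swap
final swap A[1],A[7] → [1,2,10,5,3,4,6,9]; return 1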